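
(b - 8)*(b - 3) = b^2 - 11*b + 24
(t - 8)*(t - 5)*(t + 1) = t^3 - 12*t^2 + 27*t + 40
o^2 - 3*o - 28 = (o - 7)*(o + 4)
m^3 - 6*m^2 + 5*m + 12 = (m - 4)*(m - 3)*(m + 1)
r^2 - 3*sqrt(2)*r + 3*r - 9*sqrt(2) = (r + 3)*(r - 3*sqrt(2))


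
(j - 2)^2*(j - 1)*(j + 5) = j^4 - 17*j^2 + 36*j - 20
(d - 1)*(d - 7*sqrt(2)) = d^2 - 7*sqrt(2)*d - d + 7*sqrt(2)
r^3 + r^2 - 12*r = r*(r - 3)*(r + 4)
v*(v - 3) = v^2 - 3*v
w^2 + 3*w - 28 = (w - 4)*(w + 7)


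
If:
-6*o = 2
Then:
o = -1/3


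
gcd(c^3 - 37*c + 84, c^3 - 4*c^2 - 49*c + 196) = c^2 + 3*c - 28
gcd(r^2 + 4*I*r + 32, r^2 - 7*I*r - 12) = r - 4*I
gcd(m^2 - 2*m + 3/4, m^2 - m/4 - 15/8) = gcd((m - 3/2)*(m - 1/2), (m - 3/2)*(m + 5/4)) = m - 3/2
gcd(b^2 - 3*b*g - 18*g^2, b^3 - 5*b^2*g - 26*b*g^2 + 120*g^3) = b - 6*g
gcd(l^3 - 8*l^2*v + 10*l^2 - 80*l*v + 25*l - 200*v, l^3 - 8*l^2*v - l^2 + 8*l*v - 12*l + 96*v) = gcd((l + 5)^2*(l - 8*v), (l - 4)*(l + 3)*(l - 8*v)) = -l + 8*v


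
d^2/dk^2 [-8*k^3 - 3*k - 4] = -48*k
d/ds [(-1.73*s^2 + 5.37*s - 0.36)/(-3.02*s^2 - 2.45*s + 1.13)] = (20.4559*s^2 - 6.0842*s + 5.1861)/(9.1204*s^4 + 14.798*s^3 - 0.822699999999998*s^2 - 5.537*s + 1.2769)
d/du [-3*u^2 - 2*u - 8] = -6*u - 2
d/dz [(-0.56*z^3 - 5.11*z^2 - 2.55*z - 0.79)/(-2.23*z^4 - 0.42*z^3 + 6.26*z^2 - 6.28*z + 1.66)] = (-1.2488*z^6 - 22.7906*z^5 - 22.7113*z^4 - 2.1552*z^3 + 44.2696*z^2 - 7.0744*z - 9.1942)/(4.9729*z^8 + 1.8732*z^7 - 27.7432*z^6 + 22.7504*z^5 + 37.0592*z^4 - 80.02*z^3 + 60.2216*z^2 - 20.8496*z + 2.7556)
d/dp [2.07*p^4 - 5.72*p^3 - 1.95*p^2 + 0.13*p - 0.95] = 8.28*p^3 - 17.16*p^2 - 3.9*p + 0.13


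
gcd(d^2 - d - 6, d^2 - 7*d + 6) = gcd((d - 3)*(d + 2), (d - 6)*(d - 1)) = 1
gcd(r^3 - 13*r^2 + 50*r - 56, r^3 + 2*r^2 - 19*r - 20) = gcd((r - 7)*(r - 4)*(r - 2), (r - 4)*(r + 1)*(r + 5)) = r - 4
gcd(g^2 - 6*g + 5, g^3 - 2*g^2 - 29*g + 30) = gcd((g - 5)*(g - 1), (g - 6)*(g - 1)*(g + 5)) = g - 1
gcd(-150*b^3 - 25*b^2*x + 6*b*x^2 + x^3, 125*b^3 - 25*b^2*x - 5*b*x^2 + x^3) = -25*b^2 + x^2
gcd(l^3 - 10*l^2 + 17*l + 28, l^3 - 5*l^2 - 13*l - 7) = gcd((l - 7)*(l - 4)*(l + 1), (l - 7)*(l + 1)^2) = l^2 - 6*l - 7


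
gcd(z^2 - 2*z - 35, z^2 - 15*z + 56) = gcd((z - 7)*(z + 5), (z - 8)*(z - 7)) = z - 7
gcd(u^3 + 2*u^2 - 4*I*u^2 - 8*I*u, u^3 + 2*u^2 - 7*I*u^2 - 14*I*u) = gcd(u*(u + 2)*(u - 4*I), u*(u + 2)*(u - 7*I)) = u^2 + 2*u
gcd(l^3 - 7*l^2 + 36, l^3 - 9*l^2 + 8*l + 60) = l^2 - 4*l - 12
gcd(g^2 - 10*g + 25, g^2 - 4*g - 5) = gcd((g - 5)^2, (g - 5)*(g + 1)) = g - 5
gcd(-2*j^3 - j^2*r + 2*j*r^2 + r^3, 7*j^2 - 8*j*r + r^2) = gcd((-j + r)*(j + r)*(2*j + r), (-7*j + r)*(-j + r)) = -j + r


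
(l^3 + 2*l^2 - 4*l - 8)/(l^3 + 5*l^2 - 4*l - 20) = (l + 2)/(l + 5)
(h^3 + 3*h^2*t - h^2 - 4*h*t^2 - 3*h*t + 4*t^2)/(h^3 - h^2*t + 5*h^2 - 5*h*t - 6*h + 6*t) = (h + 4*t)/(h + 6)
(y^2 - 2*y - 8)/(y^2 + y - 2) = (y - 4)/(y - 1)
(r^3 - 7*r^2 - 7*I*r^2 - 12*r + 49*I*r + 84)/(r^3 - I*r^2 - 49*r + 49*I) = (r^2 - 7*I*r - 12)/(r^2 + r*(7 - I) - 7*I)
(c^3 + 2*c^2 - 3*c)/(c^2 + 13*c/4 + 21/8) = 8*c*(c^2 + 2*c - 3)/(8*c^2 + 26*c + 21)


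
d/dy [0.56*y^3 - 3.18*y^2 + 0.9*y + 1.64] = 1.68*y^2 - 6.36*y + 0.9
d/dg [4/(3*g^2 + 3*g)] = 4*(-2*g - 1)/(3*g^2*(g + 1)^2)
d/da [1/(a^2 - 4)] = -2*a/(a^2 - 4)^2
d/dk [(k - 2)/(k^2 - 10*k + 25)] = (-k - 1)/(k^3 - 15*k^2 + 75*k - 125)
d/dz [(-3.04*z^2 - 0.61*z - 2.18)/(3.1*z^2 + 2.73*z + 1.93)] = (-6.4082*z^2 + 1.7816*z + 4.7741)/(9.61*z^4 + 16.926*z^3 + 19.4189*z^2 + 10.5378*z + 3.7249)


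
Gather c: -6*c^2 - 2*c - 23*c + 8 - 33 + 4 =-6*c^2 - 25*c - 21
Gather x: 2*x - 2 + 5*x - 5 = 7*x - 7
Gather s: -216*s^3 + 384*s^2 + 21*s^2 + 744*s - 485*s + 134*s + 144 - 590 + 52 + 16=-216*s^3 + 405*s^2 + 393*s - 378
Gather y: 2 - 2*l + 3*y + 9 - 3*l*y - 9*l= -11*l + y*(3 - 3*l) + 11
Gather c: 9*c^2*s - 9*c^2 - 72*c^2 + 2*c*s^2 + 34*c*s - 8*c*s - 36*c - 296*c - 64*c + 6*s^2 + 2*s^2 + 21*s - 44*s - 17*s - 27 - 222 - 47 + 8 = c^2*(9*s - 81) + c*(2*s^2 + 26*s - 396) + 8*s^2 - 40*s - 288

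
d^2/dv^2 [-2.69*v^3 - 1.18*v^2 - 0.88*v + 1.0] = -16.14*v - 2.36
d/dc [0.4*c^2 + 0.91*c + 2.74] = 0.8*c + 0.91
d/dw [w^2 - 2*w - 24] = 2*w - 2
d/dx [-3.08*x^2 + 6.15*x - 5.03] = 6.15 - 6.16*x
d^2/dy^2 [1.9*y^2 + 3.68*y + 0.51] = 3.80000000000000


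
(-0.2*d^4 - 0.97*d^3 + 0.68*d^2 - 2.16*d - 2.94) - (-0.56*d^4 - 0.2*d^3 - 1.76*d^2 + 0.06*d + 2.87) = 0.36*d^4 - 0.77*d^3 + 2.44*d^2 - 2.22*d - 5.81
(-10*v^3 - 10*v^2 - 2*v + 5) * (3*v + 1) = -30*v^4 - 40*v^3 - 16*v^2 + 13*v + 5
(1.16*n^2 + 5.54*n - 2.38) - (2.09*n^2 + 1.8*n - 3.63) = -0.93*n^2 + 3.74*n + 1.25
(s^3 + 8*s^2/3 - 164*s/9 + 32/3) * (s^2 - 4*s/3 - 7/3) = s^5 + 4*s^4/3 - 217*s^3/9 + 776*s^2/27 + 764*s/27 - 224/9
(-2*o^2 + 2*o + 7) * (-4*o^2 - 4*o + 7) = 8*o^4 - 50*o^2 - 14*o + 49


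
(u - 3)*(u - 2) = u^2 - 5*u + 6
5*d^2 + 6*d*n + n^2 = (d + n)*(5*d + n)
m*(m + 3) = m^2 + 3*m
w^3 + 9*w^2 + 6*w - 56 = (w - 2)*(w + 4)*(w + 7)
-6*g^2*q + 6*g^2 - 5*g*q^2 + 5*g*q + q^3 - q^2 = (-6*g + q)*(g + q)*(q - 1)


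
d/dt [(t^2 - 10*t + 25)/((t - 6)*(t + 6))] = 2*(5*t^2 - 61*t + 180)/(t^4 - 72*t^2 + 1296)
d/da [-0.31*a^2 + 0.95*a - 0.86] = 0.95 - 0.62*a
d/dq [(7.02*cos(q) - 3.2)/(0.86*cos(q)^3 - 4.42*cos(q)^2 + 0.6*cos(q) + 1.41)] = (12.0744*cos(q)^3 - 39.2844*cos(q)^2 + 28.288*cos(q) - 11.8182)*sin(q)/(0.7396*cos(q)^6 - 7.6024*cos(q)^5 + 20.5684*cos(q)^4 - 2.8788*cos(q)^3 - 12.1044*cos(q)^2 + 1.692*cos(q) + 1.9881)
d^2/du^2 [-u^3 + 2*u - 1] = -6*u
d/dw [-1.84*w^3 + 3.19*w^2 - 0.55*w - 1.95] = -5.52*w^2 + 6.38*w - 0.55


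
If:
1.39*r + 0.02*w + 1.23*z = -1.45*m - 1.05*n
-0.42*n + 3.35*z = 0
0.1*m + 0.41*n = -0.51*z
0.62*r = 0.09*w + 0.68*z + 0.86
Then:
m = -37.802380952381*z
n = 7.97619047619048*z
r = 29.6898961038961*z + 0.125090909090909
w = 196.97483982684*z - 8.69381818181818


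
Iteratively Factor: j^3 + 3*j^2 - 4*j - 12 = (j + 2)*(j^2 + j - 6) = (j + 2)*(j + 3)*(j - 2)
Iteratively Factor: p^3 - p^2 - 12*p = (p + 3)*(p^2 - 4*p) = p*(p + 3)*(p - 4)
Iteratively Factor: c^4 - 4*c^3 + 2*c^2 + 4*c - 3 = (c + 1)*(c^3 - 5*c^2 + 7*c - 3) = (c - 3)*(c + 1)*(c^2 - 2*c + 1) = (c - 3)*(c - 1)*(c + 1)*(c - 1)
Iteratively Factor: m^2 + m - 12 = (m - 3)*(m + 4)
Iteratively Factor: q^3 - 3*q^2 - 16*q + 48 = (q - 4)*(q^2 + q - 12) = (q - 4)*(q - 3)*(q + 4)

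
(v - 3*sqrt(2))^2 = v^2 - 6*sqrt(2)*v + 18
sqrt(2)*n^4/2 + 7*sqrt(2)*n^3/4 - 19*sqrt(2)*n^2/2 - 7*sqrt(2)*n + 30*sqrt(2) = (n - 5/2)*(n - 2)*(n + 6)*(sqrt(2)*n/2 + sqrt(2))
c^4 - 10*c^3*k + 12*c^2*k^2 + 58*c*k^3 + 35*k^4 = (c - 7*k)*(c - 5*k)*(c + k)^2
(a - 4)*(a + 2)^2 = a^3 - 12*a - 16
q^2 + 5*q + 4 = (q + 1)*(q + 4)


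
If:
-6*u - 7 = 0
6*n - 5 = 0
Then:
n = 5/6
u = -7/6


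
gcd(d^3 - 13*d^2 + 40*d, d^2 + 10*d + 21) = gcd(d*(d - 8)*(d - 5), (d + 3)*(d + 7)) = 1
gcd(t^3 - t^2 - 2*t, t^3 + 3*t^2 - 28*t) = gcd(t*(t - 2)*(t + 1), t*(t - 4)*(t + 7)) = t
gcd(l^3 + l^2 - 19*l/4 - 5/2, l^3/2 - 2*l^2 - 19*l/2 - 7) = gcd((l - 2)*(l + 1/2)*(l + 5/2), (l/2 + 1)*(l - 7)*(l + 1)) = 1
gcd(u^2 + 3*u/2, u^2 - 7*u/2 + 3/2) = 1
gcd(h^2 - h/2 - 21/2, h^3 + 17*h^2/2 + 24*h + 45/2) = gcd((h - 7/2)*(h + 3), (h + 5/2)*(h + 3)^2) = h + 3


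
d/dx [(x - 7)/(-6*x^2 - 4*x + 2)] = (3*x^2 - 42*x - 13)/(2*(9*x^4 + 12*x^3 - 2*x^2 - 4*x + 1))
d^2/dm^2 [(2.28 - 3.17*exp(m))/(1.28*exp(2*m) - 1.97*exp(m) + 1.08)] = (-5.193728*exp(4*m) + 6.948736*exp(3*m) + 9.04550400000002*exp(2*m) - 10.503528*exp(m) + 1.15344)*exp(m)/(2.097152*exp(6*m) - 9.682944*exp(5*m) + 20.211072*exp(4*m) - 23.985341*exp(3*m) + 17.053092*exp(2*m) - 6.893424*exp(m) + 1.259712)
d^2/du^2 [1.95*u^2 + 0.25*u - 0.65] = 3.90000000000000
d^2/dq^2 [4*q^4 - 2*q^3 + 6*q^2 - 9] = 48*q^2 - 12*q + 12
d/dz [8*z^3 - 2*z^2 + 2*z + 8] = 24*z^2 - 4*z + 2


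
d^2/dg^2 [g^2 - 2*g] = 2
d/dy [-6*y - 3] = -6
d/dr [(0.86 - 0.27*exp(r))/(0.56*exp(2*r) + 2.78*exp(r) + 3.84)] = (0.1512*exp(2*r) - 0.9632*exp(r) - 3.4276)*exp(r)/(0.3136*exp(4*r) + 3.1136*exp(3*r) + 12.0292*exp(2*r) + 21.3504*exp(r) + 14.7456)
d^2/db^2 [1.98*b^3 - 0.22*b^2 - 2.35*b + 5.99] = 11.88*b - 0.44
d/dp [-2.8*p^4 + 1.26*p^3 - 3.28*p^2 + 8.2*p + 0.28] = -11.2*p^3 + 3.78*p^2 - 6.56*p + 8.2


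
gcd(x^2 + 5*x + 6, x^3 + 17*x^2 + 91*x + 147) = x + 3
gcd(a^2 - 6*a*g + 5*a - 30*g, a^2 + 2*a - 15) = a + 5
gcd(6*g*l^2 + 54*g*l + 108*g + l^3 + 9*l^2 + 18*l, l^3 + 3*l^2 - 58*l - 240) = l + 6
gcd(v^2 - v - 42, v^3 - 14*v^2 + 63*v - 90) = 1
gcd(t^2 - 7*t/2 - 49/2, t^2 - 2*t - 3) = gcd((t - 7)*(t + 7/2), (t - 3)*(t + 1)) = 1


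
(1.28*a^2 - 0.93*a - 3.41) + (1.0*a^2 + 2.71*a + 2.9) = 2.28*a^2 + 1.78*a - 0.51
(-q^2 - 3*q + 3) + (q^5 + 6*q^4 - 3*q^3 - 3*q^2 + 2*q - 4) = q^5 + 6*q^4 - 3*q^3 - 4*q^2 - q - 1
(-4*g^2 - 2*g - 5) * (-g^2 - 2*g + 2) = 4*g^4 + 10*g^3 + g^2 + 6*g - 10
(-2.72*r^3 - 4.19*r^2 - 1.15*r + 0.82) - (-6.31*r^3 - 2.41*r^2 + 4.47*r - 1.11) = 3.59*r^3 - 1.78*r^2 - 5.62*r + 1.93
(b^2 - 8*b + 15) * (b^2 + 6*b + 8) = b^4 - 2*b^3 - 25*b^2 + 26*b + 120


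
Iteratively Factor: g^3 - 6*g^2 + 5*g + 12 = (g - 4)*(g^2 - 2*g - 3) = (g - 4)*(g + 1)*(g - 3)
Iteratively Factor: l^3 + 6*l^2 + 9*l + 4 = (l + 1)*(l^2 + 5*l + 4) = (l + 1)^2*(l + 4)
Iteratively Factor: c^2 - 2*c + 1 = (c - 1)*(c - 1)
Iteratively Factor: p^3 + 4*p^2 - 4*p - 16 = (p + 4)*(p^2 - 4) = (p - 2)*(p + 4)*(p + 2)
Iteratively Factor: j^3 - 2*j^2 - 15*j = (j + 3)*(j^2 - 5*j) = j*(j + 3)*(j - 5)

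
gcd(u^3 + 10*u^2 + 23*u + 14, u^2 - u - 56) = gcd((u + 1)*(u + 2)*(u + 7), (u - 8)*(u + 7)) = u + 7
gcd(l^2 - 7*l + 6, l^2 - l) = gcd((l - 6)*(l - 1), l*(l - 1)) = l - 1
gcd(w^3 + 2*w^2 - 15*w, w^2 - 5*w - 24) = 1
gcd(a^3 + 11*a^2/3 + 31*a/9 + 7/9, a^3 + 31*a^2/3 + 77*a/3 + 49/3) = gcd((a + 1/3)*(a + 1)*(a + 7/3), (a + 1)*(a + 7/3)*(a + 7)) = a^2 + 10*a/3 + 7/3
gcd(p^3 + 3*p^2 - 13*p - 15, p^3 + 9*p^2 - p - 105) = p^2 + 2*p - 15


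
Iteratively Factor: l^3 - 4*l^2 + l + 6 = (l - 2)*(l^2 - 2*l - 3) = (l - 2)*(l + 1)*(l - 3)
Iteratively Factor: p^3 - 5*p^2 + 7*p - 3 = (p - 3)*(p^2 - 2*p + 1) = (p - 3)*(p - 1)*(p - 1)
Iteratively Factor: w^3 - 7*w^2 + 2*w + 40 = (w - 4)*(w^2 - 3*w - 10) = (w - 4)*(w + 2)*(w - 5)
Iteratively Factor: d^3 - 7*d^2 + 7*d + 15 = (d - 3)*(d^2 - 4*d - 5) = (d - 5)*(d - 3)*(d + 1)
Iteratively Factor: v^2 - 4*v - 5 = (v + 1)*(v - 5)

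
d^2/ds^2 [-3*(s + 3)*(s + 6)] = -6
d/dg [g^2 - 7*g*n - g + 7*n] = 2*g - 7*n - 1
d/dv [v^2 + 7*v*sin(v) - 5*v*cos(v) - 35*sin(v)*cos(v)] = 5*v*sin(v) + 7*v*cos(v) + 2*v + 7*sin(v) - 5*cos(v) - 35*cos(2*v)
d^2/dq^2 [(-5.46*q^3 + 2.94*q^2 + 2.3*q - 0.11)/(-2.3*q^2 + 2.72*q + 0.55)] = (8.5265128291212e-14*q^5 - 5.6843418860808e-14*q^4 + 33.485048*q^3 + 30.18576*q^2 - 11.67606*q + 7.008848)/(12.167*q^6 - 43.1664*q^5 + 42.32046*q^4 + 0.521151999999997*q^3 - 10.12011*q^2 - 2.4684*q - 0.166375)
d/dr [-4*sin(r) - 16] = -4*cos(r)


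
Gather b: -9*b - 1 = -9*b - 1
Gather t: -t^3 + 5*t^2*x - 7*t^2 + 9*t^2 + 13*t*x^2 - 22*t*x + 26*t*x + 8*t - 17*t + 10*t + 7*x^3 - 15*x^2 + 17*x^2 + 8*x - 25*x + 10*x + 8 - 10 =-t^3 + t^2*(5*x + 2) + t*(13*x^2 + 4*x + 1) + 7*x^3 + 2*x^2 - 7*x - 2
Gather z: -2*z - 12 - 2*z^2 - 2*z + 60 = -2*z^2 - 4*z + 48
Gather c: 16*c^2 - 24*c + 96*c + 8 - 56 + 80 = 16*c^2 + 72*c + 32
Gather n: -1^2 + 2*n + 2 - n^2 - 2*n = 1 - n^2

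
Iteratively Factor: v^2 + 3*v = (v + 3)*(v)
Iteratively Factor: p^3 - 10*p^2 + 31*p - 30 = (p - 3)*(p^2 - 7*p + 10) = (p - 3)*(p - 2)*(p - 5)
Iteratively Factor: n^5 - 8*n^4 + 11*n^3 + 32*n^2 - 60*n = (n - 2)*(n^4 - 6*n^3 - n^2 + 30*n) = (n - 2)*(n + 2)*(n^3 - 8*n^2 + 15*n) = (n - 5)*(n - 2)*(n + 2)*(n^2 - 3*n) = n*(n - 5)*(n - 2)*(n + 2)*(n - 3)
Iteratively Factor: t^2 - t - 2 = (t + 1)*(t - 2)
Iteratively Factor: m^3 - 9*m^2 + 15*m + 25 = (m + 1)*(m^2 - 10*m + 25) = (m - 5)*(m + 1)*(m - 5)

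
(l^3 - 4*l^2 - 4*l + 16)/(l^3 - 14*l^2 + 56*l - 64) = (l + 2)/(l - 8)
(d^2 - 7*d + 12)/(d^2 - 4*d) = (d - 3)/d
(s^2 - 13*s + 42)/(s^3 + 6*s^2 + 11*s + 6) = (s^2 - 13*s + 42)/(s^3 + 6*s^2 + 11*s + 6)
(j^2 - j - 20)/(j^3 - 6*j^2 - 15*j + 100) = 1/(j - 5)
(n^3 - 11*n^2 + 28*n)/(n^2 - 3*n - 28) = n*(n - 4)/(n + 4)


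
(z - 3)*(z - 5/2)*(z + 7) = z^3 + 3*z^2/2 - 31*z + 105/2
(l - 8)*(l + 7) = l^2 - l - 56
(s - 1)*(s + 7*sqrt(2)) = s^2 - s + 7*sqrt(2)*s - 7*sqrt(2)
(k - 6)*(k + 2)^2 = k^3 - 2*k^2 - 20*k - 24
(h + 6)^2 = h^2 + 12*h + 36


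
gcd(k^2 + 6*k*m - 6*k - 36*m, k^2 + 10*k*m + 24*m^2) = k + 6*m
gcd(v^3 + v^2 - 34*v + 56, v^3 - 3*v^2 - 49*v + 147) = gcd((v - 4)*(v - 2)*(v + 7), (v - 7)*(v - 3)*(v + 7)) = v + 7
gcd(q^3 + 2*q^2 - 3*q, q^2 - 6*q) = q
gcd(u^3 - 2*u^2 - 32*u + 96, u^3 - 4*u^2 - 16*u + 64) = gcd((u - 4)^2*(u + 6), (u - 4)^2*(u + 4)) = u^2 - 8*u + 16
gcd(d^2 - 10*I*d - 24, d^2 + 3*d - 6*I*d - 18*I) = d - 6*I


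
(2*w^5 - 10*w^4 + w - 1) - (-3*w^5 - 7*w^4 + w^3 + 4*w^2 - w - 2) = 5*w^5 - 3*w^4 - w^3 - 4*w^2 + 2*w + 1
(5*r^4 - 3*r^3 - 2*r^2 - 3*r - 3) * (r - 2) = 5*r^5 - 13*r^4 + 4*r^3 + r^2 + 3*r + 6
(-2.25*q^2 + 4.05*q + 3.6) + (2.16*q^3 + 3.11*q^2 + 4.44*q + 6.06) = 2.16*q^3 + 0.86*q^2 + 8.49*q + 9.66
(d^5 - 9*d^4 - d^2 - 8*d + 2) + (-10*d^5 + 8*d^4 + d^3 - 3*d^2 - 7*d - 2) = -9*d^5 - d^4 + d^3 - 4*d^2 - 15*d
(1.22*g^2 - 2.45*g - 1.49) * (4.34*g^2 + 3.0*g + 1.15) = 5.2948*g^4 - 6.973*g^3 - 12.4136*g^2 - 7.2875*g - 1.7135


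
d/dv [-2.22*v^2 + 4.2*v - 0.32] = 4.2 - 4.44*v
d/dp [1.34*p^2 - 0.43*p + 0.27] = 2.68*p - 0.43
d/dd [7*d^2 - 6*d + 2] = 14*d - 6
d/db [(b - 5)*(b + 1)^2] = 3*(b - 3)*(b + 1)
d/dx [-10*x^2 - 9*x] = -20*x - 9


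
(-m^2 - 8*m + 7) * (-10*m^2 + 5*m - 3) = 10*m^4 + 75*m^3 - 107*m^2 + 59*m - 21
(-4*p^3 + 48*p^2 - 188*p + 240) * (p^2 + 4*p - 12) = -4*p^5 + 32*p^4 + 52*p^3 - 1088*p^2 + 3216*p - 2880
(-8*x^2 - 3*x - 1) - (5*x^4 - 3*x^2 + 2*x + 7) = -5*x^4 - 5*x^2 - 5*x - 8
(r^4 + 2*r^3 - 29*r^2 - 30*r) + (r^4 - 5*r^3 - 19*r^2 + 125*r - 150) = 2*r^4 - 3*r^3 - 48*r^2 + 95*r - 150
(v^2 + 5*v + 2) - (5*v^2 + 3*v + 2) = -4*v^2 + 2*v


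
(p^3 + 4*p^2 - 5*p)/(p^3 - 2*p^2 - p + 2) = p*(p + 5)/(p^2 - p - 2)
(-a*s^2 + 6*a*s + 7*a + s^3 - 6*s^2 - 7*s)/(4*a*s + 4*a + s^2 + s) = (-a*s + 7*a + s^2 - 7*s)/(4*a + s)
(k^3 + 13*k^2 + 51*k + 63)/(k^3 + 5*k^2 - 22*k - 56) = (k^2 + 6*k + 9)/(k^2 - 2*k - 8)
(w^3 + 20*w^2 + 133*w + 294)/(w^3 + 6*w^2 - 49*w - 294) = (w + 7)/(w - 7)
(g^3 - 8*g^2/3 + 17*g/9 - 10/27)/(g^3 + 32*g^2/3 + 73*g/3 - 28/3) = (9*g^2 - 21*g + 10)/(9*(g^2 + 11*g + 28))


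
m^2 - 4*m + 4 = (m - 2)^2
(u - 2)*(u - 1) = u^2 - 3*u + 2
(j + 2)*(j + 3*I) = j^2 + 2*j + 3*I*j + 6*I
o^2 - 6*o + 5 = (o - 5)*(o - 1)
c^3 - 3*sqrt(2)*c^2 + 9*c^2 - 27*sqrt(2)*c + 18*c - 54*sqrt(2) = (c + 3)*(c + 6)*(c - 3*sqrt(2))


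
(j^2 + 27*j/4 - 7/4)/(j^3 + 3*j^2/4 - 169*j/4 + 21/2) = 1/(j - 6)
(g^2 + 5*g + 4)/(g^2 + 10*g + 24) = (g + 1)/(g + 6)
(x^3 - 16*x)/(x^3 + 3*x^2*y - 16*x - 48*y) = x/(x + 3*y)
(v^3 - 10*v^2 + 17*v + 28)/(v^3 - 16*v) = (v^2 - 6*v - 7)/(v*(v + 4))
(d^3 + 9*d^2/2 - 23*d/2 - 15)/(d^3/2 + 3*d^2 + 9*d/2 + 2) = (2*d^2 + 7*d - 30)/(d^2 + 5*d + 4)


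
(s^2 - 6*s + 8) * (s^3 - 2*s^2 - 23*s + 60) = s^5 - 8*s^4 - 3*s^3 + 182*s^2 - 544*s + 480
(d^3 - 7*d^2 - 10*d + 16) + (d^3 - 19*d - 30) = 2*d^3 - 7*d^2 - 29*d - 14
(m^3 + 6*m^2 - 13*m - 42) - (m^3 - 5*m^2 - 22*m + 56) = 11*m^2 + 9*m - 98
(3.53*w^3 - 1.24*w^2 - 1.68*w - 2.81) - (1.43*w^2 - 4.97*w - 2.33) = 3.53*w^3 - 2.67*w^2 + 3.29*w - 0.48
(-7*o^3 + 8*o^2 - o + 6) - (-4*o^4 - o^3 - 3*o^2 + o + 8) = 4*o^4 - 6*o^3 + 11*o^2 - 2*o - 2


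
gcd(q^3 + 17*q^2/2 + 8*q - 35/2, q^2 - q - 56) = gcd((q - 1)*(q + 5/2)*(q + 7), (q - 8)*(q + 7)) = q + 7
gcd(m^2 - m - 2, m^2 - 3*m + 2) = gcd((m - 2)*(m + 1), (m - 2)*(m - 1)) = m - 2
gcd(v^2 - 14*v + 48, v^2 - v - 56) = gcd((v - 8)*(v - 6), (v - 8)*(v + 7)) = v - 8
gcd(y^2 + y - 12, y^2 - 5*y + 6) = y - 3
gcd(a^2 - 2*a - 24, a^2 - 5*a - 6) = a - 6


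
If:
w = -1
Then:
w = -1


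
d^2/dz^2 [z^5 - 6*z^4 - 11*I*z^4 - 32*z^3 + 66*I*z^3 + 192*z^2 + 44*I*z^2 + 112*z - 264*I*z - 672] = 20*z^3 + z^2*(-72 - 132*I) + z*(-192 + 396*I) + 384 + 88*I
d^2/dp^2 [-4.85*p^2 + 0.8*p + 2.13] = -9.70000000000000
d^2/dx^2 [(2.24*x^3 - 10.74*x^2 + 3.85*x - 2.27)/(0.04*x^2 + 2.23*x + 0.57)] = (24.104784*x^3 + 18.531024*x^2 + 2.625072*x - 39.239776)/(6.4e-5*x^6 + 0.010704*x^5 + 0.599484*x^4 + 11.394631*x^3 + 8.542647*x^2 + 2.173581*x + 0.185193)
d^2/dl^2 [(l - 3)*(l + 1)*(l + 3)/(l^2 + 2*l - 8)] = 2*(l^3 - 51*l^2 - 78*l - 188)/(l^6 + 6*l^5 - 12*l^4 - 88*l^3 + 96*l^2 + 384*l - 512)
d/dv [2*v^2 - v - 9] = 4*v - 1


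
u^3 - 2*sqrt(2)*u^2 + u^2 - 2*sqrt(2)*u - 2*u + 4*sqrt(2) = (u - 1)*(u + 2)*(u - 2*sqrt(2))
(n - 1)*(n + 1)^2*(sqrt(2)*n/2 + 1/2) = sqrt(2)*n^4/2 + n^3/2 + sqrt(2)*n^3/2 - sqrt(2)*n^2/2 + n^2/2 - sqrt(2)*n/2 - n/2 - 1/2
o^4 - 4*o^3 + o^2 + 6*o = o*(o - 3)*(o - 2)*(o + 1)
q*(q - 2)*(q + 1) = q^3 - q^2 - 2*q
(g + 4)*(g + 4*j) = g^2 + 4*g*j + 4*g + 16*j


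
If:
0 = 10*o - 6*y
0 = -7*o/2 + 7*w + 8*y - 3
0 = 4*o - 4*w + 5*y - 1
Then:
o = 57/377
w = 163/754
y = 95/377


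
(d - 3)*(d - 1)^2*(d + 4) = d^4 - d^3 - 13*d^2 + 25*d - 12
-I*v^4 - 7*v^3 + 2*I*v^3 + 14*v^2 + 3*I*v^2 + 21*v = v*(v - 3)*(v - 7*I)*(-I*v - I)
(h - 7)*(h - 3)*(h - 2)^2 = h^4 - 14*h^3 + 65*h^2 - 124*h + 84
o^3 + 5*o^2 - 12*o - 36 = (o - 3)*(o + 2)*(o + 6)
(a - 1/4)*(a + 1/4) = a^2 - 1/16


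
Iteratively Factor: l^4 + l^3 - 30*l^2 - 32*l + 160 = (l - 5)*(l^3 + 6*l^2 - 32) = (l - 5)*(l + 4)*(l^2 + 2*l - 8) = (l - 5)*(l - 2)*(l + 4)*(l + 4)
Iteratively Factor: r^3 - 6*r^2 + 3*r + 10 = (r - 2)*(r^2 - 4*r - 5) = (r - 2)*(r + 1)*(r - 5)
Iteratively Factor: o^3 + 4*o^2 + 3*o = (o)*(o^2 + 4*o + 3) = o*(o + 3)*(o + 1)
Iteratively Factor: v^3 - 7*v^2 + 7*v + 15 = (v - 3)*(v^2 - 4*v - 5) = (v - 5)*(v - 3)*(v + 1)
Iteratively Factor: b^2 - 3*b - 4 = (b - 4)*(b + 1)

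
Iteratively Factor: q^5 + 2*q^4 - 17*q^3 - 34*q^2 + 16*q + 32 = (q + 4)*(q^4 - 2*q^3 - 9*q^2 + 2*q + 8) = (q - 4)*(q + 4)*(q^3 + 2*q^2 - q - 2) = (q - 4)*(q + 1)*(q + 4)*(q^2 + q - 2) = (q - 4)*(q + 1)*(q + 2)*(q + 4)*(q - 1)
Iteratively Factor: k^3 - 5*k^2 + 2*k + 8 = (k + 1)*(k^2 - 6*k + 8) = (k - 2)*(k + 1)*(k - 4)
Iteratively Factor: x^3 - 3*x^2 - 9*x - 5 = (x + 1)*(x^2 - 4*x - 5) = (x - 5)*(x + 1)*(x + 1)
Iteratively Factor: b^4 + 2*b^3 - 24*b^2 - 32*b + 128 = (b - 2)*(b^3 + 4*b^2 - 16*b - 64) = (b - 2)*(b + 4)*(b^2 - 16) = (b - 4)*(b - 2)*(b + 4)*(b + 4)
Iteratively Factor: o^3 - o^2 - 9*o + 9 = (o + 3)*(o^2 - 4*o + 3) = (o - 3)*(o + 3)*(o - 1)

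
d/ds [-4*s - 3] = -4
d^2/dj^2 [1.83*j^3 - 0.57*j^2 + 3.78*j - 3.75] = 10.98*j - 1.14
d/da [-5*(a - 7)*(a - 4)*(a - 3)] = -15*a^2 + 140*a - 305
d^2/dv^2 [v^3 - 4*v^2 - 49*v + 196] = 6*v - 8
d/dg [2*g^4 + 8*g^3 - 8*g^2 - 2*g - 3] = 8*g^3 + 24*g^2 - 16*g - 2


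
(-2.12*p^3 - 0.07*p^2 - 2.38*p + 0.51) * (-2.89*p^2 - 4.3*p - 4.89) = 6.1268*p^5 + 9.3183*p^4 + 17.546*p^3 + 9.1024*p^2 + 9.4452*p - 2.4939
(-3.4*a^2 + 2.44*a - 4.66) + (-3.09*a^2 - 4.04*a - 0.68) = -6.49*a^2 - 1.6*a - 5.34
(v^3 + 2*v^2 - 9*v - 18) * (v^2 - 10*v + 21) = v^5 - 8*v^4 - 8*v^3 + 114*v^2 - 9*v - 378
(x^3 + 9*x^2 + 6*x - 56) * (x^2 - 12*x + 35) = x^5 - 3*x^4 - 67*x^3 + 187*x^2 + 882*x - 1960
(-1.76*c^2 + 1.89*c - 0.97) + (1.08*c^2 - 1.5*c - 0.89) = -0.68*c^2 + 0.39*c - 1.86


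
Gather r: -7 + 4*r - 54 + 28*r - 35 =32*r - 96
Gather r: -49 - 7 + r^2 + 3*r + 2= r^2 + 3*r - 54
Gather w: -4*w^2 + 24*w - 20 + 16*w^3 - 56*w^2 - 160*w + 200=16*w^3 - 60*w^2 - 136*w + 180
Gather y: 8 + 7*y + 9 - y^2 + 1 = -y^2 + 7*y + 18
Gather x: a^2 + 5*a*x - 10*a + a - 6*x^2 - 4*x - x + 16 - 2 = a^2 - 9*a - 6*x^2 + x*(5*a - 5) + 14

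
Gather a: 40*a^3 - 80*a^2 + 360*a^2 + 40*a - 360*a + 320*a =40*a^3 + 280*a^2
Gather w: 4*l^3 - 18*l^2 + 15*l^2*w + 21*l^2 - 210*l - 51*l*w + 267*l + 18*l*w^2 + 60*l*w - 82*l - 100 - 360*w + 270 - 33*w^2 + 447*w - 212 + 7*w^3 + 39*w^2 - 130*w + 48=4*l^3 + 3*l^2 - 25*l + 7*w^3 + w^2*(18*l + 6) + w*(15*l^2 + 9*l - 43) + 6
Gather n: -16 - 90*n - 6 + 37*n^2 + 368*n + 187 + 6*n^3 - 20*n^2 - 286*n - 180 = 6*n^3 + 17*n^2 - 8*n - 15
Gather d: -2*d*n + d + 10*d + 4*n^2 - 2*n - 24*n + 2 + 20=d*(11 - 2*n) + 4*n^2 - 26*n + 22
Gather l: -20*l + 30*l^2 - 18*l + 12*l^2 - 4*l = 42*l^2 - 42*l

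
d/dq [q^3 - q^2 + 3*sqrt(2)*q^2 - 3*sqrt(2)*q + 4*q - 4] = 3*q^2 - 2*q + 6*sqrt(2)*q - 3*sqrt(2) + 4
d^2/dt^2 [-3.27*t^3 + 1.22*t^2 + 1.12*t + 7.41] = 2.44 - 19.62*t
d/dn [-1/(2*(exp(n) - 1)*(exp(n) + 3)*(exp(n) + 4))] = ((exp(n) - 1)*(exp(n) + 3) + (exp(n) - 1)*(exp(n) + 4) + (exp(n) + 3)*(exp(n) + 4))/(8*(exp(n) + 3)^2*(exp(n) + 4)^2*sinh(n/2)^2)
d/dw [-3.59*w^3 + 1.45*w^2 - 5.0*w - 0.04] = -10.77*w^2 + 2.9*w - 5.0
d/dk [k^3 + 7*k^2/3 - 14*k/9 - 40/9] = 3*k^2 + 14*k/3 - 14/9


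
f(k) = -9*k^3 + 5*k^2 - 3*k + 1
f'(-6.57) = -1234.15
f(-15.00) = 31546.00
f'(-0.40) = -11.32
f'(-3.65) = -399.21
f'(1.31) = -36.23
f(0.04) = 0.89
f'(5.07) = -646.33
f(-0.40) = 3.58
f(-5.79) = 1932.93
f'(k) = -27*k^2 + 10*k - 3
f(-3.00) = 298.00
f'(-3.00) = -276.00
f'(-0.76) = -26.20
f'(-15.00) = -6228.00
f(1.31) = -14.58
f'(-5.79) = -966.05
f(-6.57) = 2788.88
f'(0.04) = -2.64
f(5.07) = -1058.60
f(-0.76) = 10.12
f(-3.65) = 516.21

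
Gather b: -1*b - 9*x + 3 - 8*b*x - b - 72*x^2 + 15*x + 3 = b*(-8*x - 2) - 72*x^2 + 6*x + 6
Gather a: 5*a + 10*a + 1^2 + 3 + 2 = 15*a + 6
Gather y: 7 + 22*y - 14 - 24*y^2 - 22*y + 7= -24*y^2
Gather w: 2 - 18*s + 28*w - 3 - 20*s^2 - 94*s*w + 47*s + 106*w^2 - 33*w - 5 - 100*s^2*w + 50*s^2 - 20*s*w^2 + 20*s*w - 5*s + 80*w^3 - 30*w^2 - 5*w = 30*s^2 + 24*s + 80*w^3 + w^2*(76 - 20*s) + w*(-100*s^2 - 74*s - 10) - 6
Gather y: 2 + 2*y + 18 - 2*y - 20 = 0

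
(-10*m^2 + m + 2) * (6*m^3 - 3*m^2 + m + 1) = -60*m^5 + 36*m^4 - m^3 - 15*m^2 + 3*m + 2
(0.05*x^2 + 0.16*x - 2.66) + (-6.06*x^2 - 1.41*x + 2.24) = -6.01*x^2 - 1.25*x - 0.42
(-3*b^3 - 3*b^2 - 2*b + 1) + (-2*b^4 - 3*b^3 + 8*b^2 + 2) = -2*b^4 - 6*b^3 + 5*b^2 - 2*b + 3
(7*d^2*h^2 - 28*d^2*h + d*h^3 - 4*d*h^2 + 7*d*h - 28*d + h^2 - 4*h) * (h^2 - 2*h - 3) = 7*d^2*h^4 - 42*d^2*h^3 + 35*d^2*h^2 + 84*d^2*h + d*h^5 - 6*d*h^4 + 12*d*h^3 - 30*d*h^2 + 35*d*h + 84*d + h^4 - 6*h^3 + 5*h^2 + 12*h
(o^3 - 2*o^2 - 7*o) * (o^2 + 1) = o^5 - 2*o^4 - 6*o^3 - 2*o^2 - 7*o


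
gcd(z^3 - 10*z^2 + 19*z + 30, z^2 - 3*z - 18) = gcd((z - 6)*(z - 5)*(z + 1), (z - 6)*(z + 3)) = z - 6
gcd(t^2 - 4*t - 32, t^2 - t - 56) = t - 8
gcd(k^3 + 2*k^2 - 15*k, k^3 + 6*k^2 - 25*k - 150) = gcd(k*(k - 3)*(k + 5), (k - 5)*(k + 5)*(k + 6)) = k + 5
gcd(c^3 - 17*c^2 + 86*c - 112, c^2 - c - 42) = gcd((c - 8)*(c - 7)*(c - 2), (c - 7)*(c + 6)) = c - 7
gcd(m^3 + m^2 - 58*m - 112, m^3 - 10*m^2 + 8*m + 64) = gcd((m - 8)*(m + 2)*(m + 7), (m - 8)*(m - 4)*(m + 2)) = m^2 - 6*m - 16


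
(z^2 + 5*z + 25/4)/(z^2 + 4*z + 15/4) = (2*z + 5)/(2*z + 3)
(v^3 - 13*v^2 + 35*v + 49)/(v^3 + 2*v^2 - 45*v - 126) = (v^2 - 6*v - 7)/(v^2 + 9*v + 18)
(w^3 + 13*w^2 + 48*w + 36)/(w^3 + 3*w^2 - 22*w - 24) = (w + 6)/(w - 4)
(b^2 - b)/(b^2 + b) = (b - 1)/(b + 1)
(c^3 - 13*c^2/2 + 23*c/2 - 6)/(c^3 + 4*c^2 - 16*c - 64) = (2*c^2 - 5*c + 3)/(2*(c^2 + 8*c + 16))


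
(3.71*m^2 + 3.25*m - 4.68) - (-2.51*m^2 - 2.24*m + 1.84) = 6.22*m^2 + 5.49*m - 6.52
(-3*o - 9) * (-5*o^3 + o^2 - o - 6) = 15*o^4 + 42*o^3 - 6*o^2 + 27*o + 54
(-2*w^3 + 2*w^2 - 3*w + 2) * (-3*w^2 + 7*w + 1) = 6*w^5 - 20*w^4 + 21*w^3 - 25*w^2 + 11*w + 2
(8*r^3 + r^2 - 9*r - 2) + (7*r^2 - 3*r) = 8*r^3 + 8*r^2 - 12*r - 2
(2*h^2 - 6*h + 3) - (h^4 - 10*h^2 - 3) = -h^4 + 12*h^2 - 6*h + 6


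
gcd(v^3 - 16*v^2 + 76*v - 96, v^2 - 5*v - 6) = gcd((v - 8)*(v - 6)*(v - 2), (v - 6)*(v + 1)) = v - 6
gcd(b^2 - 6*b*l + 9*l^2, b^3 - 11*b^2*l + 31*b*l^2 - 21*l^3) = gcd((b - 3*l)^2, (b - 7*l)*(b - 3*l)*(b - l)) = b - 3*l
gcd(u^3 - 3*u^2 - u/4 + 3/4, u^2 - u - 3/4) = u + 1/2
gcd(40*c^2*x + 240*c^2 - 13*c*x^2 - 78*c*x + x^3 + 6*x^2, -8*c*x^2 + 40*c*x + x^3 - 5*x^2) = -8*c + x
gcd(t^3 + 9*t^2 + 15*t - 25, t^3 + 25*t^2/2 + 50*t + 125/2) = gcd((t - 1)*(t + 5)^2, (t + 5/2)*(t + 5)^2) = t^2 + 10*t + 25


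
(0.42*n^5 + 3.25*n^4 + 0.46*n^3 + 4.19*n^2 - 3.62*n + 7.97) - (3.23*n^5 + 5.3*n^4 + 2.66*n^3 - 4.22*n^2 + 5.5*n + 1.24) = -2.81*n^5 - 2.05*n^4 - 2.2*n^3 + 8.41*n^2 - 9.12*n + 6.73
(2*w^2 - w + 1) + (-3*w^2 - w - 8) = -w^2 - 2*w - 7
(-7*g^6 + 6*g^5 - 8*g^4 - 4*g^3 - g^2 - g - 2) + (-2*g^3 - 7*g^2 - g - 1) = -7*g^6 + 6*g^5 - 8*g^4 - 6*g^3 - 8*g^2 - 2*g - 3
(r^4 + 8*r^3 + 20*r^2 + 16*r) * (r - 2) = r^5 + 6*r^4 + 4*r^3 - 24*r^2 - 32*r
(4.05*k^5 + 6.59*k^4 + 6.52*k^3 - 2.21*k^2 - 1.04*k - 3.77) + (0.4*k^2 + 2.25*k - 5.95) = 4.05*k^5 + 6.59*k^4 + 6.52*k^3 - 1.81*k^2 + 1.21*k - 9.72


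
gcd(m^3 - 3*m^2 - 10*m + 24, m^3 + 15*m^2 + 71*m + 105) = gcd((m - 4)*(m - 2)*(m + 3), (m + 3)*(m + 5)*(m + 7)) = m + 3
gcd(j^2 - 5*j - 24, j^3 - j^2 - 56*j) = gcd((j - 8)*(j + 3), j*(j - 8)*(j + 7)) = j - 8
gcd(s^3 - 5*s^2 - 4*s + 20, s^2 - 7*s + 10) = s^2 - 7*s + 10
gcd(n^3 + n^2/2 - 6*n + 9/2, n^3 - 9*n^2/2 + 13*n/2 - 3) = n^2 - 5*n/2 + 3/2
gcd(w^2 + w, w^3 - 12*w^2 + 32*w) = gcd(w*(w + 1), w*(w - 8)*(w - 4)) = w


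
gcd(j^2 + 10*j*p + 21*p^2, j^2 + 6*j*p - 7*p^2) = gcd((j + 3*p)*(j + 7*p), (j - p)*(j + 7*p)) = j + 7*p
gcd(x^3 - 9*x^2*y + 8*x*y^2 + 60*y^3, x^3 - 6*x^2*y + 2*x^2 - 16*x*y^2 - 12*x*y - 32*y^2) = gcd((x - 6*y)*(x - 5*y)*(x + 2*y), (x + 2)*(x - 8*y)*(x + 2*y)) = x + 2*y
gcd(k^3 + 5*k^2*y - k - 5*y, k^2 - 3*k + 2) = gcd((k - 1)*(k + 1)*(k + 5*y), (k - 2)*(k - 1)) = k - 1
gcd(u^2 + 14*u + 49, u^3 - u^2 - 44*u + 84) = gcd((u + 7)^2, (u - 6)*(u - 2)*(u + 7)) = u + 7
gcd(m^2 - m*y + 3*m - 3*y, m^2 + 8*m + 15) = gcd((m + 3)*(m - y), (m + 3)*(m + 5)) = m + 3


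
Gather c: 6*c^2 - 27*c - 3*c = 6*c^2 - 30*c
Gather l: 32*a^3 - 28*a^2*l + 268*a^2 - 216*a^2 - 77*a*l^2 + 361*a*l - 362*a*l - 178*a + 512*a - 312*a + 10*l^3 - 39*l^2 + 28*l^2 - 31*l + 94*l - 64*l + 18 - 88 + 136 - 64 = 32*a^3 + 52*a^2 + 22*a + 10*l^3 + l^2*(-77*a - 11) + l*(-28*a^2 - a - 1) + 2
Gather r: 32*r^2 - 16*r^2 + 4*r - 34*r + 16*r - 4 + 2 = 16*r^2 - 14*r - 2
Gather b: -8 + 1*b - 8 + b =2*b - 16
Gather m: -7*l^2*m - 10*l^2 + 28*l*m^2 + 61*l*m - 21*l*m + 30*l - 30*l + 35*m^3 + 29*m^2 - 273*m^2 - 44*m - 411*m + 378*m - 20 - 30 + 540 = -10*l^2 + 35*m^3 + m^2*(28*l - 244) + m*(-7*l^2 + 40*l - 77) + 490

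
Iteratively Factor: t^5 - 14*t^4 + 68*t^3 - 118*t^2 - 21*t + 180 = (t - 5)*(t^4 - 9*t^3 + 23*t^2 - 3*t - 36) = (t - 5)*(t - 3)*(t^3 - 6*t^2 + 5*t + 12) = (t - 5)*(t - 3)*(t + 1)*(t^2 - 7*t + 12) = (t - 5)*(t - 3)^2*(t + 1)*(t - 4)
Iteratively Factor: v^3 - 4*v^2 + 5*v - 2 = (v - 2)*(v^2 - 2*v + 1) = (v - 2)*(v - 1)*(v - 1)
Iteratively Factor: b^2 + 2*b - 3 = (b - 1)*(b + 3)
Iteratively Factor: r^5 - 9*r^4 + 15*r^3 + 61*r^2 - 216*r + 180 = (r - 5)*(r^4 - 4*r^3 - 5*r^2 + 36*r - 36) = (r - 5)*(r - 2)*(r^3 - 2*r^2 - 9*r + 18) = (r - 5)*(r - 2)^2*(r^2 - 9) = (r - 5)*(r - 3)*(r - 2)^2*(r + 3)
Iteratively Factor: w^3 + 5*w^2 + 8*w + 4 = (w + 1)*(w^2 + 4*w + 4) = (w + 1)*(w + 2)*(w + 2)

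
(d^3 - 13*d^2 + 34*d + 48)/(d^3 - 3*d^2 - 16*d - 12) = (d - 8)/(d + 2)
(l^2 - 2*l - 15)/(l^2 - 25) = (l + 3)/(l + 5)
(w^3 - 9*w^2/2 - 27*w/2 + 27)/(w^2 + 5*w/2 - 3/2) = (2*w^2 - 15*w + 18)/(2*w - 1)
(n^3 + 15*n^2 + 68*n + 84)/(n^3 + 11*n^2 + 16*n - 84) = (n + 2)/(n - 2)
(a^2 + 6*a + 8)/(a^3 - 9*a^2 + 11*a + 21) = (a^2 + 6*a + 8)/(a^3 - 9*a^2 + 11*a + 21)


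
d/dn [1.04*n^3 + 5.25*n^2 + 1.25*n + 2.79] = 3.12*n^2 + 10.5*n + 1.25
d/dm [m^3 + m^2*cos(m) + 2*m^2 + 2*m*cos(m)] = -m^2*sin(m) + 3*m^2 + 2*sqrt(2)*m*cos(m + pi/4) + 4*m + 2*cos(m)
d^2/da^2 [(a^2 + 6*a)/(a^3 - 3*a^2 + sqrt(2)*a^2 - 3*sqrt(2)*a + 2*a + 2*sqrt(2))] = 2*(a*(a + 6)*(3*a^2 - 6*a + 2*sqrt(2)*a - 3*sqrt(2) + 2)^2 - (a*(a + 6)*(3*a - 3 + sqrt(2)) + 2*(a + 3)*(3*a^2 - 6*a + 2*sqrt(2)*a - 3*sqrt(2) + 2))*(a^3 - 3*a^2 + sqrt(2)*a^2 - 3*sqrt(2)*a + 2*a + 2*sqrt(2)) + (a^3 - 3*a^2 + sqrt(2)*a^2 - 3*sqrt(2)*a + 2*a + 2*sqrt(2))^2)/(a^3 - 3*a^2 + sqrt(2)*a^2 - 3*sqrt(2)*a + 2*a + 2*sqrt(2))^3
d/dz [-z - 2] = -1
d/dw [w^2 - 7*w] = 2*w - 7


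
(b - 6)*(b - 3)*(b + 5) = b^3 - 4*b^2 - 27*b + 90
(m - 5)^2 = m^2 - 10*m + 25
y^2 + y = y*(y + 1)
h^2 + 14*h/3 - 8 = (h - 4/3)*(h + 6)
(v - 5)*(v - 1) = v^2 - 6*v + 5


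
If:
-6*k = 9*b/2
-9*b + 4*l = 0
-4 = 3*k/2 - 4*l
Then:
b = 32/81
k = -8/27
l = 8/9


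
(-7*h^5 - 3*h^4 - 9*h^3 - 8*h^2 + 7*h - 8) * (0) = 0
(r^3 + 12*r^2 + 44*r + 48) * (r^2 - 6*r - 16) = r^5 + 6*r^4 - 44*r^3 - 408*r^2 - 992*r - 768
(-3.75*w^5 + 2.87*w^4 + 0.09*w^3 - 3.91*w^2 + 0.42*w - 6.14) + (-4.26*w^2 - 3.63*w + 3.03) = -3.75*w^5 + 2.87*w^4 + 0.09*w^3 - 8.17*w^2 - 3.21*w - 3.11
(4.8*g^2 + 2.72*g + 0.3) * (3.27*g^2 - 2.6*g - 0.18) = 15.696*g^4 - 3.5856*g^3 - 6.955*g^2 - 1.2696*g - 0.054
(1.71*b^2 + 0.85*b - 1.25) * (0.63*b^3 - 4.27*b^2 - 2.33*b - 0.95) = 1.0773*b^5 - 6.7662*b^4 - 8.4013*b^3 + 1.7325*b^2 + 2.105*b + 1.1875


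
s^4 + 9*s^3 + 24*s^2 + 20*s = s*(s + 2)^2*(s + 5)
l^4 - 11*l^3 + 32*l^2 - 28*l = l*(l - 7)*(l - 2)^2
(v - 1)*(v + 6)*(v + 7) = v^3 + 12*v^2 + 29*v - 42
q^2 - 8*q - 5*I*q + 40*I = (q - 8)*(q - 5*I)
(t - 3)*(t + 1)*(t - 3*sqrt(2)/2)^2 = t^4 - 3*sqrt(2)*t^3 - 2*t^3 + 3*t^2/2 + 6*sqrt(2)*t^2 - 9*t + 9*sqrt(2)*t - 27/2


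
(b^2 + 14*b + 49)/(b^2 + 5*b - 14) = (b + 7)/(b - 2)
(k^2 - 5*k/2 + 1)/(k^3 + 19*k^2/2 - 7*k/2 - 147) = (2*k^2 - 5*k + 2)/(2*k^3 + 19*k^2 - 7*k - 294)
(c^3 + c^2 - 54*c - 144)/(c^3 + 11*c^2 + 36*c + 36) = (c - 8)/(c + 2)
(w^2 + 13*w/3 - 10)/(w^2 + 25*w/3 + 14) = (3*w - 5)/(3*w + 7)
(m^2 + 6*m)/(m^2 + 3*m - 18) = m/(m - 3)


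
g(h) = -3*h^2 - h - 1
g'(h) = -6*h - 1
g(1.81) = -12.64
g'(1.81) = -11.86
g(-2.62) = -18.97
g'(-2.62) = 14.72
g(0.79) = -3.66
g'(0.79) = -5.74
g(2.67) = -25.06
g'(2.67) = -17.02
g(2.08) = -16.06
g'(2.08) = -13.48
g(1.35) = -7.82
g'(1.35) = -9.10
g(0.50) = -2.25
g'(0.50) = -4.00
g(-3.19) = -28.34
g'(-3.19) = 18.14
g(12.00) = -445.00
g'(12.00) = -73.00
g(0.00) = -1.00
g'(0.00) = -1.00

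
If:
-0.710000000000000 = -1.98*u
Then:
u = 0.36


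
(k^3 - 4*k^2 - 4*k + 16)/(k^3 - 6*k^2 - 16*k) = (k^2 - 6*k + 8)/(k*(k - 8))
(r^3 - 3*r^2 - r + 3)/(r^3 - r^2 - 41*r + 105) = (r^2 - 1)/(r^2 + 2*r - 35)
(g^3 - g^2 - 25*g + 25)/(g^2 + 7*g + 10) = (g^2 - 6*g + 5)/(g + 2)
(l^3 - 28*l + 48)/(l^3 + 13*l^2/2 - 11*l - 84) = 2*(l^2 - 6*l + 8)/(2*l^2 + l - 28)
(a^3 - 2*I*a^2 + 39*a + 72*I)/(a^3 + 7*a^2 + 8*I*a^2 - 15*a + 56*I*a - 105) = (a^2 - 5*I*a + 24)/(a^2 + a*(7 + 5*I) + 35*I)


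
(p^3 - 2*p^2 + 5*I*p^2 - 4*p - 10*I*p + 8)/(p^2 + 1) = (p^2 + p*(-2 + 4*I) - 8*I)/(p - I)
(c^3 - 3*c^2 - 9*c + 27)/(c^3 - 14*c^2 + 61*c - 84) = (c^2 - 9)/(c^2 - 11*c + 28)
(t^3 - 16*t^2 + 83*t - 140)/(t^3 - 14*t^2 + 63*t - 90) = (t^2 - 11*t + 28)/(t^2 - 9*t + 18)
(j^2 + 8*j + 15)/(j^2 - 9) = (j + 5)/(j - 3)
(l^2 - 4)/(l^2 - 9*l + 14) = (l + 2)/(l - 7)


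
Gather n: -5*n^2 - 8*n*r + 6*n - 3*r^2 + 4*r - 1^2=-5*n^2 + n*(6 - 8*r) - 3*r^2 + 4*r - 1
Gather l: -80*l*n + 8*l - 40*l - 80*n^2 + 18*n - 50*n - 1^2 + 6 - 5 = l*(-80*n - 32) - 80*n^2 - 32*n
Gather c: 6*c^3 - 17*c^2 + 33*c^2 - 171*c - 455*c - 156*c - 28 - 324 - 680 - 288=6*c^3 + 16*c^2 - 782*c - 1320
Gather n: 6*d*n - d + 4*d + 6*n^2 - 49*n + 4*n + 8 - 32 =3*d + 6*n^2 + n*(6*d - 45) - 24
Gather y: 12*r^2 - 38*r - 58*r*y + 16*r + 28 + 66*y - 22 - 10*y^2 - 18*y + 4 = 12*r^2 - 22*r - 10*y^2 + y*(48 - 58*r) + 10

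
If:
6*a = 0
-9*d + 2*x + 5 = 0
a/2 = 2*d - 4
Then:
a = 0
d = 2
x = 13/2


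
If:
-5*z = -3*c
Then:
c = 5*z/3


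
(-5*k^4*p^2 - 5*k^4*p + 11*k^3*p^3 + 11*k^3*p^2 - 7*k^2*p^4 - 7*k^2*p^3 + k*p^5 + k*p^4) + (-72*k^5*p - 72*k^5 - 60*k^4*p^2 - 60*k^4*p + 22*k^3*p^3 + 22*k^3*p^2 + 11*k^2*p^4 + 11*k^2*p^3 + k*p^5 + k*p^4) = -72*k^5*p - 72*k^5 - 65*k^4*p^2 - 65*k^4*p + 33*k^3*p^3 + 33*k^3*p^2 + 4*k^2*p^4 + 4*k^2*p^3 + 2*k*p^5 + 2*k*p^4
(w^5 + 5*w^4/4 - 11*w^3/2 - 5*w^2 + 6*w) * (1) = w^5 + 5*w^4/4 - 11*w^3/2 - 5*w^2 + 6*w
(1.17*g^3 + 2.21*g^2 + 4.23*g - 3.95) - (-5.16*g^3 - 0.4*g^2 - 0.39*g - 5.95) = 6.33*g^3 + 2.61*g^2 + 4.62*g + 2.0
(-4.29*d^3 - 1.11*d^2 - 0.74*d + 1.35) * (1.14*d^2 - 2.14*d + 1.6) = -4.8906*d^5 + 7.9152*d^4 - 5.3322*d^3 + 1.3466*d^2 - 4.073*d + 2.16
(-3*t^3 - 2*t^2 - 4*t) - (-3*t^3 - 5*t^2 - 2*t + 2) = 3*t^2 - 2*t - 2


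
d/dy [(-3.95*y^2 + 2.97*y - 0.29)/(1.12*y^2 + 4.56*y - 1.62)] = (-21.3384*y^2 + 13.4476*y - 3.489)/(1.2544*y^4 + 10.2144*y^3 + 17.1648*y^2 - 14.7744*y + 2.6244)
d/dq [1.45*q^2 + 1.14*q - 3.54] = 2.9*q + 1.14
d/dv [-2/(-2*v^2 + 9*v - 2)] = 2*(9 - 4*v)/(2*v^2 - 9*v + 2)^2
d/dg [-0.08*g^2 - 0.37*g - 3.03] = -0.16*g - 0.37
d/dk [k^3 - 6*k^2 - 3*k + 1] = 3*k^2 - 12*k - 3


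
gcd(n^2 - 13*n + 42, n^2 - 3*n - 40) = 1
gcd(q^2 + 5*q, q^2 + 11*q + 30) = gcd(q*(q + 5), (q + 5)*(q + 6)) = q + 5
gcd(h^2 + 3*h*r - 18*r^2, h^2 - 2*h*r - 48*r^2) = h + 6*r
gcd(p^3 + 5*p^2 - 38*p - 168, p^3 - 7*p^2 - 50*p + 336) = p^2 + p - 42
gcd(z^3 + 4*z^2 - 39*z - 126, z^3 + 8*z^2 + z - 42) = z^2 + 10*z + 21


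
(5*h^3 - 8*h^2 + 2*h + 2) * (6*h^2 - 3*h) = 30*h^5 - 63*h^4 + 36*h^3 + 6*h^2 - 6*h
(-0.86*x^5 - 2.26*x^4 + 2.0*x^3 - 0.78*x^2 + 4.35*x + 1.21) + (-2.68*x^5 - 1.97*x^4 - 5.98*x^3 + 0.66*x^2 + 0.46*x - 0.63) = -3.54*x^5 - 4.23*x^4 - 3.98*x^3 - 0.12*x^2 + 4.81*x + 0.58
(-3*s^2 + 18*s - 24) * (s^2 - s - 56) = -3*s^4 + 21*s^3 + 126*s^2 - 984*s + 1344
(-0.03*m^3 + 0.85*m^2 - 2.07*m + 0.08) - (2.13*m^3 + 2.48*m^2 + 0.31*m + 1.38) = -2.16*m^3 - 1.63*m^2 - 2.38*m - 1.3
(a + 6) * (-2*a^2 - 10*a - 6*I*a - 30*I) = -2*a^3 - 22*a^2 - 6*I*a^2 - 60*a - 66*I*a - 180*I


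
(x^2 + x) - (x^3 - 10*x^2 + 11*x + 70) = -x^3 + 11*x^2 - 10*x - 70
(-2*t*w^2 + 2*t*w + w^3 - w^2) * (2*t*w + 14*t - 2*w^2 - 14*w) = -4*t^2*w^3 - 24*t^2*w^2 + 28*t^2*w + 6*t*w^4 + 36*t*w^3 - 42*t*w^2 - 2*w^5 - 12*w^4 + 14*w^3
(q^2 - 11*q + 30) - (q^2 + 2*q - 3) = 33 - 13*q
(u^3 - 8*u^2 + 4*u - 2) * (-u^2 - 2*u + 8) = -u^5 + 6*u^4 + 20*u^3 - 70*u^2 + 36*u - 16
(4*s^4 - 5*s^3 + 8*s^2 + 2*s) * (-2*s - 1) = -8*s^5 + 6*s^4 - 11*s^3 - 12*s^2 - 2*s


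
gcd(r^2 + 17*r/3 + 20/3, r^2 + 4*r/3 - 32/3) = r + 4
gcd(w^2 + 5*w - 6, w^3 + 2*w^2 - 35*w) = 1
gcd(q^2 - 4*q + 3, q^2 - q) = q - 1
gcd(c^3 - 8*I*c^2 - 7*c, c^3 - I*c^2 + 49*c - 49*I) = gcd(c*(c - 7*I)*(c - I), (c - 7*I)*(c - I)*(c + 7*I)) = c^2 - 8*I*c - 7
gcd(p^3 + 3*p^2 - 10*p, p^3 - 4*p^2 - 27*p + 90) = p + 5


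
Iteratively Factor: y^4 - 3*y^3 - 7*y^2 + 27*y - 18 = (y + 3)*(y^3 - 6*y^2 + 11*y - 6) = (y - 2)*(y + 3)*(y^2 - 4*y + 3) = (y - 3)*(y - 2)*(y + 3)*(y - 1)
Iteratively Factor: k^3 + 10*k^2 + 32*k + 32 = (k + 4)*(k^2 + 6*k + 8) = (k + 4)^2*(k + 2)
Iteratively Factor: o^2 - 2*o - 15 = (o + 3)*(o - 5)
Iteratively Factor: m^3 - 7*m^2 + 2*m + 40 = (m - 4)*(m^2 - 3*m - 10) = (m - 4)*(m + 2)*(m - 5)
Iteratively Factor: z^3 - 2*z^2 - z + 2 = (z - 1)*(z^2 - z - 2) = (z - 1)*(z + 1)*(z - 2)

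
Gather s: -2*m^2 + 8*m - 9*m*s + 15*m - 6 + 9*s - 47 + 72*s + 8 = -2*m^2 + 23*m + s*(81 - 9*m) - 45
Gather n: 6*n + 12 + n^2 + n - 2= n^2 + 7*n + 10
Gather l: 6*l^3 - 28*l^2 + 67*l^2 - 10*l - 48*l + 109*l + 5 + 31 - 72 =6*l^3 + 39*l^2 + 51*l - 36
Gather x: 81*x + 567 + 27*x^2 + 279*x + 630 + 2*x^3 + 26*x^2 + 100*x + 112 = 2*x^3 + 53*x^2 + 460*x + 1309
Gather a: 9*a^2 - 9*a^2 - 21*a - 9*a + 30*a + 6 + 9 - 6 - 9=0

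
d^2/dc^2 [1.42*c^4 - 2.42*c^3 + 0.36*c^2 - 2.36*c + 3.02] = 17.04*c^2 - 14.52*c + 0.72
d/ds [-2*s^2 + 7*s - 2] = 7 - 4*s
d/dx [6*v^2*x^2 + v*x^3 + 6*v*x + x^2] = 12*v^2*x + 3*v*x^2 + 6*v + 2*x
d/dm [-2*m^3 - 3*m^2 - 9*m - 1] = -6*m^2 - 6*m - 9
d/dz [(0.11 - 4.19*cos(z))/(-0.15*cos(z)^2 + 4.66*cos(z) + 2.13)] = (0.6285*cos(z)^2 - 0.0330000000000013*cos(z) + 9.4373)*sin(z)/(0.0225*cos(z)^4 - 1.398*cos(z)^3 + 21.0766*cos(z)^2 + 19.8516*cos(z) + 4.5369)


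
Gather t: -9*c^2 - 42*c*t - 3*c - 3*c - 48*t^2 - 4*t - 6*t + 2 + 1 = -9*c^2 - 6*c - 48*t^2 + t*(-42*c - 10) + 3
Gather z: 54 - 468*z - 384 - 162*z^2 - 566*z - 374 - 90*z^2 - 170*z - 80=-252*z^2 - 1204*z - 784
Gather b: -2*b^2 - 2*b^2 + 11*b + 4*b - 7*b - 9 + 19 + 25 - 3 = -4*b^2 + 8*b + 32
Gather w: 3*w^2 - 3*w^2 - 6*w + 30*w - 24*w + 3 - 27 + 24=0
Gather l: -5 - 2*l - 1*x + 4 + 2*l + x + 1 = 0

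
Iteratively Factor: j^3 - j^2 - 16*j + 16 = (j + 4)*(j^2 - 5*j + 4) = (j - 1)*(j + 4)*(j - 4)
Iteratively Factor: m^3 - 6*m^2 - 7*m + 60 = (m + 3)*(m^2 - 9*m + 20) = (m - 4)*(m + 3)*(m - 5)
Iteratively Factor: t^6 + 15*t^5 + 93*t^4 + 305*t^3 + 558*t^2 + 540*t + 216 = (t + 3)*(t^5 + 12*t^4 + 57*t^3 + 134*t^2 + 156*t + 72) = (t + 2)*(t + 3)*(t^4 + 10*t^3 + 37*t^2 + 60*t + 36) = (t + 2)*(t + 3)^2*(t^3 + 7*t^2 + 16*t + 12) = (t + 2)*(t + 3)^3*(t^2 + 4*t + 4) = (t + 2)^2*(t + 3)^3*(t + 2)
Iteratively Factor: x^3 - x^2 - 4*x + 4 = (x - 2)*(x^2 + x - 2) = (x - 2)*(x + 2)*(x - 1)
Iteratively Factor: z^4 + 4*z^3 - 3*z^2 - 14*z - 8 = (z + 1)*(z^3 + 3*z^2 - 6*z - 8) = (z + 1)^2*(z^2 + 2*z - 8) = (z - 2)*(z + 1)^2*(z + 4)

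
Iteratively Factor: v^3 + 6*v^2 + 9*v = (v)*(v^2 + 6*v + 9) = v*(v + 3)*(v + 3)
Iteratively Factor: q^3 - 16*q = (q + 4)*(q^2 - 4*q) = q*(q + 4)*(q - 4)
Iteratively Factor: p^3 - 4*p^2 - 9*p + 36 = (p - 4)*(p^2 - 9) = (p - 4)*(p + 3)*(p - 3)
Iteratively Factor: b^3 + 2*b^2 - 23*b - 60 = (b - 5)*(b^2 + 7*b + 12) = (b - 5)*(b + 3)*(b + 4)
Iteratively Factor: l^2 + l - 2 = (l - 1)*(l + 2)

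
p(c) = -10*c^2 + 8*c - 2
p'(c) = 8 - 20*c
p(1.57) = -14.09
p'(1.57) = -23.40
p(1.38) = -10.00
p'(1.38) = -19.60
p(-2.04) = -59.94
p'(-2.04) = 48.80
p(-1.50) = -36.50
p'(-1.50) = 38.00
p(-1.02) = -20.56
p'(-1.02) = 28.40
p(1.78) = -19.44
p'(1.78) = -27.60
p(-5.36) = -332.18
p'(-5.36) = 115.20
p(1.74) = -18.36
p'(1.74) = -26.80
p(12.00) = -1346.00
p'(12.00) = -232.00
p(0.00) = -2.00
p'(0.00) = 8.00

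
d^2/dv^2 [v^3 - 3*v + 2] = 6*v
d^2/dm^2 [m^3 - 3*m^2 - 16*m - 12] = 6*m - 6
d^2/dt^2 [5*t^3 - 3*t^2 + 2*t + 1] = 30*t - 6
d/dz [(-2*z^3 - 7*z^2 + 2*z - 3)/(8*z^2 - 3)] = 2*(-8*z^4 + z^2 + 45*z - 3)/(64*z^4 - 48*z^2 + 9)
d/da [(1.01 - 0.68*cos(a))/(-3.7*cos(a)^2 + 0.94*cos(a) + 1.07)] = (2.516*cos(a)^2 - 7.474*cos(a) + 1.677)*sin(a)/(13.69*cos(a)^4 - 6.956*cos(a)^3 - 7.0344*cos(a)^2 + 2.0116*cos(a) + 1.1449)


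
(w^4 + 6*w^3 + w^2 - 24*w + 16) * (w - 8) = w^5 - 2*w^4 - 47*w^3 - 32*w^2 + 208*w - 128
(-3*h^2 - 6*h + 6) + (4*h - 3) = -3*h^2 - 2*h + 3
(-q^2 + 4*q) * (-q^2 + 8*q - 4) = q^4 - 12*q^3 + 36*q^2 - 16*q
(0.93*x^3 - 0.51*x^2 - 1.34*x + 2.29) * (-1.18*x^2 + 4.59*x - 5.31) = -1.0974*x^5 + 4.8705*x^4 - 5.698*x^3 - 6.1447*x^2 + 17.6265*x - 12.1599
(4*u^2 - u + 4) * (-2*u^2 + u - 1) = -8*u^4 + 6*u^3 - 13*u^2 + 5*u - 4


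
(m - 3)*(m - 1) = m^2 - 4*m + 3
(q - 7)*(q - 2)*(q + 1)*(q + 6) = q^4 - 2*q^3 - 43*q^2 + 44*q + 84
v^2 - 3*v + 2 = (v - 2)*(v - 1)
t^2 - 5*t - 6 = (t - 6)*(t + 1)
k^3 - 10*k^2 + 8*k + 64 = (k - 8)*(k - 4)*(k + 2)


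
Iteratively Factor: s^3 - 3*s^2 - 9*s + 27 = (s - 3)*(s^2 - 9) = (s - 3)^2*(s + 3)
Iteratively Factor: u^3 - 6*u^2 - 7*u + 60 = (u + 3)*(u^2 - 9*u + 20) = (u - 5)*(u + 3)*(u - 4)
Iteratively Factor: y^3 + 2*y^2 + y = (y)*(y^2 + 2*y + 1) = y*(y + 1)*(y + 1)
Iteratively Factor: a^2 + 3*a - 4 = (a + 4)*(a - 1)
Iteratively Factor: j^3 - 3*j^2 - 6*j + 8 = (j + 2)*(j^2 - 5*j + 4) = (j - 1)*(j + 2)*(j - 4)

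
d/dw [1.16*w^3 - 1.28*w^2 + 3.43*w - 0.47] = 3.48*w^2 - 2.56*w + 3.43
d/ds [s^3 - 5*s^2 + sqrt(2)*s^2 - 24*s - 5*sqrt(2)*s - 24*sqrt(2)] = 3*s^2 - 10*s + 2*sqrt(2)*s - 24 - 5*sqrt(2)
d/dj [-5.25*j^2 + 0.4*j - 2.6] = 0.4 - 10.5*j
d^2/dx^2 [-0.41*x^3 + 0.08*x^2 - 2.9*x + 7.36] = 0.16 - 2.46*x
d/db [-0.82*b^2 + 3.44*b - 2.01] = 3.44 - 1.64*b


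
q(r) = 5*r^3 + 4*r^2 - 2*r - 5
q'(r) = 15*r^2 + 8*r - 2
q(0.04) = -5.07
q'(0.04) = -1.66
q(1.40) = 13.76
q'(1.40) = 38.60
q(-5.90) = -880.86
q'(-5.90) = 472.95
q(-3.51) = -164.92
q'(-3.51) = 154.72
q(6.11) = 1272.60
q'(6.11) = 606.86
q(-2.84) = -81.59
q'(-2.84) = 96.26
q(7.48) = 2296.39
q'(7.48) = 897.10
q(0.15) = -5.19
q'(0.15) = -0.46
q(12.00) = 9187.00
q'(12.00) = 2254.00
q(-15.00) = -15950.00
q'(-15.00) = 3253.00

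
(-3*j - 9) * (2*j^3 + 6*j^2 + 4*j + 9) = -6*j^4 - 36*j^3 - 66*j^2 - 63*j - 81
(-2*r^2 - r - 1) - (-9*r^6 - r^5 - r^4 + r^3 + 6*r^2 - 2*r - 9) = 9*r^6 + r^5 + r^4 - r^3 - 8*r^2 + r + 8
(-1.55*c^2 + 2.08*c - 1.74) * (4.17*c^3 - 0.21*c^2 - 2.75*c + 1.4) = -6.4635*c^5 + 8.9991*c^4 - 3.4301*c^3 - 7.5246*c^2 + 7.697*c - 2.436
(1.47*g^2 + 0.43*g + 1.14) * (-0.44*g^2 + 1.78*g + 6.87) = -0.6468*g^4 + 2.4274*g^3 + 10.3627*g^2 + 4.9833*g + 7.8318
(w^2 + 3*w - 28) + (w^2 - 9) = 2*w^2 + 3*w - 37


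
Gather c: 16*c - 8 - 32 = 16*c - 40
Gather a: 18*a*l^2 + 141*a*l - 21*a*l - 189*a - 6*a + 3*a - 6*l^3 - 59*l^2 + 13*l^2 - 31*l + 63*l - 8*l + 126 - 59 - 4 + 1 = a*(18*l^2 + 120*l - 192) - 6*l^3 - 46*l^2 + 24*l + 64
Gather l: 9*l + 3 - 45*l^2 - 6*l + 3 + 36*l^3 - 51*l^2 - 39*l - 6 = 36*l^3 - 96*l^2 - 36*l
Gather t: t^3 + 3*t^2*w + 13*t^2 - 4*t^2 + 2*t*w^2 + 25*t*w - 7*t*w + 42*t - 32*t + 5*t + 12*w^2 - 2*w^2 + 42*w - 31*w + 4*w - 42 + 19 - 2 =t^3 + t^2*(3*w + 9) + t*(2*w^2 + 18*w + 15) + 10*w^2 + 15*w - 25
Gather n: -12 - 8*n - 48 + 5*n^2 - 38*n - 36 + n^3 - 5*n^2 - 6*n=n^3 - 52*n - 96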